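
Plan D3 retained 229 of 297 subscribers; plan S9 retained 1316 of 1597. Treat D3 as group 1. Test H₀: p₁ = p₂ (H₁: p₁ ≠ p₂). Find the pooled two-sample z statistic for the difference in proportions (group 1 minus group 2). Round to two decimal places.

z = -2.16

p̂₁ = 229/297 = 0.7710, p̂₂ = 1316/1597 = 0.8240.
Pooled p̂ = (229+1316)/(297+1597) = 1545/1894 = 0.8157.
SE = √(0.150312 × 0.00399318) = 0.0245.
z = (0.7710 − 0.8240)/0.0245 = -0.0530/0.0245 = -2.16.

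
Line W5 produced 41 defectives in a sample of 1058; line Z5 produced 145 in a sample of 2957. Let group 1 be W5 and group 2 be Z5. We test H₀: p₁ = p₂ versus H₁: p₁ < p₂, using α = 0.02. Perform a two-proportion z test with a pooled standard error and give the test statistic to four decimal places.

p̂₁ = 41/1058 ≈ 0.038752, p̂₂ = 145/2957 ≈ 0.049036.
Pooled p̂ = (41+145)/(1058+2957) = 186/4015 = 0.046326.
SE = √(0.0441802 × 0.00128336) = 0.007530.
z = (0.038752 − 0.049036)/0.007530 = -0.010284/0.007530 = -1.3657.
p-value = P(Z < -1.366) ≈ 0.0860. With α = 0.02, fail to reject H₀.

z = -1.3657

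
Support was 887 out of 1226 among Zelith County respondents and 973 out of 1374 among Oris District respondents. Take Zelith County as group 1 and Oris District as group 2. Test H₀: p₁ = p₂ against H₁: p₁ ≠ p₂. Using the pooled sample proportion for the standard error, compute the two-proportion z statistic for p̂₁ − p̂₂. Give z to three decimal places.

p̂₁ = 887/1226 = 0.72349, p̂₂ = 973/1374 = 0.70815.
Pooled p̂ = (887+973)/(1226+1374) = 1860/2600 = 0.71538.
SE = √(p̂(1−p̂)(1/n₁+1/n₂)) = √(0.71538·0.28462·0.00154346) = √(0.000314264) = 0.01773.
z = (0.72349 − 0.70815)/0.01773 = 0.01534/0.01773 = 0.865.

z = 0.865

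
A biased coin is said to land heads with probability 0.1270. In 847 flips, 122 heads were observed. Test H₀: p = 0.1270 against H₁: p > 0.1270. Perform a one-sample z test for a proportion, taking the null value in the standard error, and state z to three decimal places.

z = 1.489

p̂ = 122/847 = 0.144038.
Standard error under H₀: √(0.127×0.873/847) = 0.011441.
z = (0.144038 − 0.127)/0.011441 = 0.017038/0.011441 = 1.489.
p-value = P(Z > 1.489) ≈ 0.0682.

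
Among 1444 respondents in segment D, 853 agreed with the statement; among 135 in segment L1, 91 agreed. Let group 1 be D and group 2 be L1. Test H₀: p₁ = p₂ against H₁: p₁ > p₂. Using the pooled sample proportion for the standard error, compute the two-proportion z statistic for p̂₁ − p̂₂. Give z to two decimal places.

p̂₁ = 853/1444 ≈ 0.5907, p̂₂ = 91/135 ≈ 0.6741.
Pooled p̂ = (853+91)/(1444+135) = 944/1579 = 0.5978.
SE = √(0.240426 × 0.00809993) = 0.0441.
z = (0.5907 − 0.6741)/0.0441 = -0.0834/0.0441 = -1.89.
p-value = P(Z > -1.889) ≈ 0.9705.

z = -1.89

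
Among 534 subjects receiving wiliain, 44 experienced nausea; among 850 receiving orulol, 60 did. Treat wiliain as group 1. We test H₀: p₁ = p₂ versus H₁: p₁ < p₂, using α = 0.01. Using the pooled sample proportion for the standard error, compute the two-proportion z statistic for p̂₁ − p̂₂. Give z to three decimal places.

z = 0.811

p̂₁ = 44/534 ≈ 0.08240, p̂₂ = 60/850 ≈ 0.07059.
Pooled p̂ = (44+60)/(534+850) = 104/1384 = 0.07514.
SE = √(p̂(1−p̂)(1/n₁+1/n₂)) = √(0.07514·0.92486·0.00304913) = √(0.000211908) = 0.01456.
z = (0.08240 − 0.07059)/0.01456 = 0.01181/0.01456 = 0.811.
p-value = P(Z < 0.811) ≈ 0.7914, so at α = 0.01 we fail to reject H₀.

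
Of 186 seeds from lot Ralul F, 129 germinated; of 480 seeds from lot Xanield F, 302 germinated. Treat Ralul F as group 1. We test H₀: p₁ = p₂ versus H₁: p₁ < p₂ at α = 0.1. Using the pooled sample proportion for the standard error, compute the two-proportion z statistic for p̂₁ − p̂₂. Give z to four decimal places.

p̂₁ = 129/186 = 0.693548, p̂₂ = 302/480 = 0.629167.
Pooled p̂ = (129+302)/(186+480) = 431/666 = 0.647147.
SE = √(p̂(1−p̂)(1/n₁+1/n₂)) = √(0.647147·0.352853·0.00745968) = √(0.0017034) = 0.041272.
z = (0.693548 − 0.629167)/0.041272 = 0.064381/0.041272 = 1.5599.
p-value = P(Z < 1.560) ≈ 0.9406; since p > α = 0.1, fail to reject H₀.

z = 1.5599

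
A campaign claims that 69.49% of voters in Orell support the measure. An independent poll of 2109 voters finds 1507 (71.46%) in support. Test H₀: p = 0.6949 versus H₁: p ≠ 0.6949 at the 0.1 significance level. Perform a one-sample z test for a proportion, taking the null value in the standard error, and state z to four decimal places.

z = 1.9605

p̂ = 1507/2109 ≈ 0.7145567.
Standard error under H₀: √(0.6949×0.3051/2109) = 0.0100264.
z = (0.7145567 − 0.6949)/0.0100264 = 0.0196567/0.0100264 = 1.9605.
p-value = 2·P(Z > 1.960) ≈ 0.0499; since p < α = 0.1, reject H₀.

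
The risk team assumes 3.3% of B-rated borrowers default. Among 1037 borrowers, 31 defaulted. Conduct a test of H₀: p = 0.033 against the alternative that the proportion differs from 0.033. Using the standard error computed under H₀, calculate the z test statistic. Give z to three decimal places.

p̂ = 31/1037 = 0.02989.
Standard error under H₀: √(0.033×0.967/1037) = 0.00555.
z = (0.02989 − 0.033)/0.00555 = -0.00311/0.00555 = -0.560.
p-value = 2·P(Z > 0.560) ≈ 0.5755.

z = -0.560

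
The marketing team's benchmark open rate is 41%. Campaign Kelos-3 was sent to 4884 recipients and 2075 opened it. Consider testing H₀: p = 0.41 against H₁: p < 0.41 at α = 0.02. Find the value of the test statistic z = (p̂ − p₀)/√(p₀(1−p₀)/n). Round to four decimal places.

p̂ = 2075/4884 = 0.424857.
Under H₀, SE = √(0.41·0.59/4884) = √(4.95291e-05) = 0.007038.
z = (0.424857 − 0.41)/0.007038 = 0.014857/0.007038 = 2.1110.
p-value = P(Z < 2.111) ≈ 0.9826, so at α = 0.02 we fail to reject H₀.

z = 2.1110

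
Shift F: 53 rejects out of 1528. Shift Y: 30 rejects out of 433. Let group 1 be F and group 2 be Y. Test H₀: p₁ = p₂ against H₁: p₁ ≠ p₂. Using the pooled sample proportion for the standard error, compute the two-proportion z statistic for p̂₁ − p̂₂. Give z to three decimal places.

p̂₁ = 53/1528 ≈ 0.0346859, p̂₂ = 30/433 ≈ 0.0692841.
Pooled p̂ = (53+30)/(1528+433) = 83/1961 = 0.0423253.
SE = √(p̂(1−p̂)(1/n₁+1/n₂)) = √(0.0423253·0.9576747·0.00296392) = √(0.000120139) = 0.0109608.
z = (0.0346859 − 0.0692841)/0.0109608 = -0.0345982/0.0109608 = -3.157.
Two-sided p-value ≈ 2·Φ(−3.157) = 0.0016.

z = -3.157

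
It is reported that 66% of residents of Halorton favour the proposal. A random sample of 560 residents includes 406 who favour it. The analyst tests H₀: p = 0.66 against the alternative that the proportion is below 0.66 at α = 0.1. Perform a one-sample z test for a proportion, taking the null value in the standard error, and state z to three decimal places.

z = 3.247

p̂ = 406/560 = 0.72500.
Under H₀, SE = √(0.66·0.34/560) = √(0.000400714) = 0.02002.
z = (0.72500 − 0.66)/0.02002 = 0.06500/0.02002 = 3.247.
p-value = P(Z < 3.247) ≈ 0.9994, so at α = 0.1 we fail to reject H₀.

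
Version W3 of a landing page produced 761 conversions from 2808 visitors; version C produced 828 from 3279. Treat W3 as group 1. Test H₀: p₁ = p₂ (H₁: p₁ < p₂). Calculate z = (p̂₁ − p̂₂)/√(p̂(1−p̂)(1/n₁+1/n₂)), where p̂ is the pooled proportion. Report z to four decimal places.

p̂₁ = 761/2808 ≈ 0.2710114, p̂₂ = 828/3279 ≈ 0.2525160.
Pooled p̂ = (761+828)/(2808+3279) = 1589/6087 = 0.2610481.
SE = √(0.192902 × 0.000661096) = 0.0112928.
z = (0.2710114 − 0.2525160)/0.0112928 = 0.0184954/0.0112928 = 1.6378.
p-value = P(Z < 1.638) ≈ 0.9493.

z = 1.6378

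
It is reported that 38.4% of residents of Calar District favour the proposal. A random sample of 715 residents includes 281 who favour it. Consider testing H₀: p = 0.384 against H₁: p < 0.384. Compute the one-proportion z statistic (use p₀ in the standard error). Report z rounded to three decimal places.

p̂ = 281/715 = 0.39301.
Under H₀, SE = √(0.384·0.616/715) = √(0.000330831) = 0.01819.
z = (0.39301 − 0.384)/0.01819 = 0.00901/0.01819 = 0.495.

z = 0.495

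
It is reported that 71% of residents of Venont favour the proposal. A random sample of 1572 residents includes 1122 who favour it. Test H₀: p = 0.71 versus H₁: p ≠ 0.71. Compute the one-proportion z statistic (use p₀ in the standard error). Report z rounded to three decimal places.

p̂ = 1122/1572 = 0.71374.
Under H₀, SE = √(0.71·0.29/1572) = √(0.00013098) = 0.01144.
z = (0.71374 − 0.71)/0.01144 = 0.00374/0.01144 = 0.327.

z = 0.327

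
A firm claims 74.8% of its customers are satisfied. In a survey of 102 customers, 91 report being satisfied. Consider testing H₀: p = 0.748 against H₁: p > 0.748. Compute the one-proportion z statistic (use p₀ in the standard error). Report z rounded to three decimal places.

p̂ = 91/102 ≈ 0.89216.
Standard error under H₀: √(0.748×0.252/102) = 0.04299.
z = (0.89216 − 0.748)/0.04299 = 0.14416/0.04299 = 3.353.

z = 3.353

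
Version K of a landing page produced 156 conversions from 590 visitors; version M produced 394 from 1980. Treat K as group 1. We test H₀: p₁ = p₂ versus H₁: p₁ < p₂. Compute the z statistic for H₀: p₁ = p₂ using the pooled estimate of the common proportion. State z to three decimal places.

p̂₁ = 156/590 ≈ 0.264407, p̂₂ = 394/1980 ≈ 0.198990.
Pooled p̂ = (156+394)/(590+1980) = 550/2570 = 0.214008.
SE = √(0.168208 × 0.00219997) = 0.019237.
z = (0.264407 − 0.198990)/0.019237 = 0.065417/0.019237 = 3.401.

z = 3.401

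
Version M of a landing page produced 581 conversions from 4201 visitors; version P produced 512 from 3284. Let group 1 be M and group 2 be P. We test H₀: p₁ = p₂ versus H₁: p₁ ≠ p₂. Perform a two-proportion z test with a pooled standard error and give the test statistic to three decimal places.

p̂₁ = 581/4201 ≈ 0.138300, p̂₂ = 512/3284 ≈ 0.155907.
Pooled p̂ = (581+512)/(4201+3284) = 1093/7485 = 0.146025.
SE = √(0.124702 × 0.000542545) = 0.008225.
z = (0.138300 − 0.155907)/0.008225 = -0.017607/0.008225 = -2.141.
Two-sided p-value ≈ 2·Φ(−2.141) = 0.0323.

z = -2.141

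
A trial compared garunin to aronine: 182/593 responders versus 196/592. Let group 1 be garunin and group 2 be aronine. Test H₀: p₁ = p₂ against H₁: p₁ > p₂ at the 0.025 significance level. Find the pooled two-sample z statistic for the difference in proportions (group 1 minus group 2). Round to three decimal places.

z = -0.892

p̂₁ = 182/593 ≈ 0.306914, p̂₂ = 196/592 ≈ 0.331081.
Pooled p̂ = (182+196)/(593+592) = 378/1185 = 0.318987.
SE = √(0.217234 × 0.00337553) = 0.027079.
z = (0.306914 − 0.331081)/0.027079 = -0.024167/0.027079 = -0.892.
p-value = P(Z > -0.892) ≈ 0.8139; since p > α = 0.025, fail to reject H₀.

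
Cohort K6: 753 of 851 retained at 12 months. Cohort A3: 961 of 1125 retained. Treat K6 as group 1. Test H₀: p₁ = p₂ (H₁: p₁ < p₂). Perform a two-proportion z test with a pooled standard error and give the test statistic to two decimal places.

z = 1.99

p̂₁ = 753/851 ≈ 0.8848, p̂₂ = 961/1125 ≈ 0.8542.
Pooled p̂ = (753+961)/(851+1125) = 1714/1976 = 0.8674.
SE = √(p̂(1−p̂)(1/n₁+1/n₂)) = √(0.8674·0.1326·0.00206398) = √(0.000237379) = 0.0154.
z = (0.8848 − 0.8542)/0.0154 = 0.0306/0.0154 = 1.99.
p-value = P(Z < 1.987) ≈ 0.9766.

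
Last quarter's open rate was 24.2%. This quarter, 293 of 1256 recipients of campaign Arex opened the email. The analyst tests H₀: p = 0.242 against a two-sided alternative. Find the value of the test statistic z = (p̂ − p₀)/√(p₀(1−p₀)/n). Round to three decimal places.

z = -0.722

p̂ = 293/1256 ≈ 0.233280.
Under H₀, SE = √(0.242·0.758/1256) = √(0.000146048) = 0.012085.
z = (0.233280 − 0.242)/0.012085 = -0.008720/0.012085 = -0.722.
Two-sided p-value ≈ 2·Φ(−0.722) = 0.4706.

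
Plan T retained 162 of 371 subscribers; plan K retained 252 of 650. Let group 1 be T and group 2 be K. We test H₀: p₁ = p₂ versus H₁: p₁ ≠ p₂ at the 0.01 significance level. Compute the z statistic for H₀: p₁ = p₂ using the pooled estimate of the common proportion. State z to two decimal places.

p̂₁ = 162/371 = 0.43666, p̂₂ = 252/650 = 0.38769.
Pooled p̂ = (162+252)/(371+650) = 414/1021 = 0.40548.
SE = √(p̂(1−p̂)(1/n₁+1/n₂)) = √(0.40548·0.59452·0.00423388) = √(0.00102065) = 0.03195.
z = (0.43666 − 0.38769)/0.03195 = 0.04897/0.03195 = 1.53.
Two-sided p-value ≈ 2·Φ(−1.533) = 0.1254; since p > α = 0.01, fail to reject H₀.

z = 1.53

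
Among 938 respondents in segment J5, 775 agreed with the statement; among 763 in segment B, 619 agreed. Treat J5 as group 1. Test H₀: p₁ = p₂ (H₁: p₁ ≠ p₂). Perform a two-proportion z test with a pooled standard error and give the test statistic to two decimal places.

z = 0.80

p̂₁ = 775/938 ≈ 0.8262, p̂₂ = 619/763 ≈ 0.8113.
Pooled p̂ = (775+619)/(938+763) = 1394/1701 = 0.8195.
SE = √(p̂(1−p̂)(1/n₁+1/n₂)) = √(0.8195·0.1805·0.00237671) = √(0.000351536) = 0.0187.
z = (0.8262 − 0.8113)/0.0187 = 0.0149/0.0187 = 0.80.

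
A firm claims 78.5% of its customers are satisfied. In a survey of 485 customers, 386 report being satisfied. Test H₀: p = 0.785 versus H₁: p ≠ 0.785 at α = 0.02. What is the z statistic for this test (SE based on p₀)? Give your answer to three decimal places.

z = 0.583

p̂ = 386/485 ≈ 0.79588.
Standard error under H₀: √(0.785×0.215/485) = 0.01865.
z = (0.79588 − 0.785)/0.01865 = 0.01088/0.01865 = 0.583.
p-value = 2·P(Z > 0.583) ≈ 0.5599, so at α = 0.02 we fail to reject H₀.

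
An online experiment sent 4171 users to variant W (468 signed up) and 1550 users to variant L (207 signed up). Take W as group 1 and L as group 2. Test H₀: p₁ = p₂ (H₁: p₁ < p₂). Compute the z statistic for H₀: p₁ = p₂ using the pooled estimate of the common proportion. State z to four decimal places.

p̂₁ = 468/4171 = 0.1122033, p̂₂ = 207/1550 = 0.1335484.
Pooled p̂ = (468+207)/(4171+1550) = 675/5721 = 0.1179864.
SE = √(p̂(1−p̂)(1/n₁+1/n₂)) = √(0.1179864·0.8820136·0.000884912) = √(9.20889e-05) = 0.0095963.
z = (0.1122033 − 0.1335484)/0.0095963 = -0.0213451/0.0095963 = -2.2243.
p-value = P(Z < -2.224) ≈ 0.0131.

z = -2.2243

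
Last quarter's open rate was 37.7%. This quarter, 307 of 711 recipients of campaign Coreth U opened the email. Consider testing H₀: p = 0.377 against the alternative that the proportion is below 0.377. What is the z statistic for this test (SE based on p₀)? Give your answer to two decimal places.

z = 3.01

p̂ = 307/711 ≈ 0.4318.
Standard error under H₀: √(0.377×0.623/711) = 0.0182.
z = (0.4318 − 0.377)/0.0182 = 0.0548/0.0182 = 3.01.
p-value = P(Z < 3.014) ≈ 0.9987.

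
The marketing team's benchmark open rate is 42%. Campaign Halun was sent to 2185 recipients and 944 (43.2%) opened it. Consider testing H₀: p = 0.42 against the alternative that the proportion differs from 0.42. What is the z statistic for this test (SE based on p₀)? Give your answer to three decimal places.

z = 1.140

p̂ = 944/2185 = 0.43204.
Under H₀, SE = √(0.42·0.58/2185) = √(0.000111487) = 0.01056.
z = (0.43204 − 0.42)/0.01056 = 0.01204/0.01056 = 1.140.
Two-sided p-value ≈ 2·Φ(−1.140) = 0.2543.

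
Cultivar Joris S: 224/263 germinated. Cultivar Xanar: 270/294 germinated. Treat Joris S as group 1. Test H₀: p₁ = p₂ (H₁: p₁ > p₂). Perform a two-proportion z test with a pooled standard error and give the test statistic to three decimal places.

p̂₁ = 224/263 = 0.85171, p̂₂ = 270/294 = 0.91837.
Pooled p̂ = (224+270)/(263+294) = 494/557 = 0.88689.
SE = √(0.100313 × 0.00720364) = 0.02688.
z = (0.85171 − 0.91837)/0.02688 = -0.06666/0.02688 = -2.480.
p-value = P(Z > -2.480) ≈ 0.9934.

z = -2.480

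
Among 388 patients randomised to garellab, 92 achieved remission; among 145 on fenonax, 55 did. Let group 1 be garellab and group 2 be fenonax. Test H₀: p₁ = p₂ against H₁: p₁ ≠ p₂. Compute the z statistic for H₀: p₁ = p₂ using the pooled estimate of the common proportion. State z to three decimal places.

z = -3.269

p̂₁ = 92/388 = 0.23711, p̂₂ = 55/145 = 0.37931.
Pooled p̂ = (92+55)/(388+145) = 147/533 = 0.27580.
SE = √(p̂(1−p̂)(1/n₁+1/n₂)) = √(0.27580·0.72420·0.00947387) = √(0.00189225) = 0.04350.
z = (0.23711 − 0.37931)/0.04350 = -0.14220/0.04350 = -3.269.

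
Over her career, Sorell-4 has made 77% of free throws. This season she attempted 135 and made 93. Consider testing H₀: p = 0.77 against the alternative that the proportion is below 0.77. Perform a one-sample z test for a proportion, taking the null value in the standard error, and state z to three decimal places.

z = -2.239

p̂ = 93/135 ≈ 0.68889.
Under H₀, SE = √(0.77·0.23/135) = √(0.00131185) = 0.03622.
z = (0.68889 − 0.77)/0.03622 = -0.08111/0.03622 = -2.239.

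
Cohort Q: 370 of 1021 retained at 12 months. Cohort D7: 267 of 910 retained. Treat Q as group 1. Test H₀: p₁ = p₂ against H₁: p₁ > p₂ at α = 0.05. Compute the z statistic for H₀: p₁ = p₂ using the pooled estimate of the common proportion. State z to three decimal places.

p̂₁ = 370/1021 ≈ 0.362390, p̂₂ = 267/910 ≈ 0.293407.
Pooled p̂ = (370+267)/(1021+910) = 637/1931 = 0.329881.
SE = √(0.221059 × 0.00207833) = 0.021434.
z = (0.362390 − 0.293407)/0.021434 = 0.068983/0.021434 = 3.218.
p-value = P(Z > 3.218) ≈ 0.0006; since p < α = 0.05, reject H₀.

z = 3.218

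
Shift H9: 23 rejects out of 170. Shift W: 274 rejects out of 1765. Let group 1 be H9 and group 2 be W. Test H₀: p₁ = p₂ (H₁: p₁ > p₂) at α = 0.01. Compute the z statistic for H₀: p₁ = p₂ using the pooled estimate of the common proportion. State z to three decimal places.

p̂₁ = 23/170 = 0.13529, p̂₂ = 274/1765 = 0.15524.
Pooled p̂ = (23+274)/(170+1765) = 297/1935 = 0.15349.
SE = √(0.12993 × 0.00644893) = 0.02895.
z = (0.13529 − 0.15524)/0.02895 = -0.01995/0.02895 = -0.689.
p-value = P(Z > -0.689) ≈ 0.7546, so at α = 0.01 we fail to reject H₀.

z = -0.689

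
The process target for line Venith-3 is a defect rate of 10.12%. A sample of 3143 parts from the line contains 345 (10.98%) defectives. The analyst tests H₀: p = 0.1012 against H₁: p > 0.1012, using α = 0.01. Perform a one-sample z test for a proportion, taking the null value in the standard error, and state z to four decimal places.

p̂ = 345/3143 = 0.109768.
Standard error under H₀: √(0.1012×0.8988/3143) = 0.005380.
z = (0.109768 − 0.1012)/0.005380 = 0.008568/0.005380 = 1.5926.
p-value = P(Z > 1.593) ≈ 0.0556, so at α = 0.01 we fail to reject H₀.

z = 1.5926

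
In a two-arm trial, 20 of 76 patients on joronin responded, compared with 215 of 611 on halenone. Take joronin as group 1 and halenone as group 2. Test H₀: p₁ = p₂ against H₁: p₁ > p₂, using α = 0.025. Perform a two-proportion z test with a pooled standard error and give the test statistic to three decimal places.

z = -1.538

p̂₁ = 20/76 ≈ 0.26316, p̂₂ = 215/611 ≈ 0.35188.
Pooled p̂ = (20+215)/(76+611) = 235/687 = 0.34207.
SE = √(p̂(1−p̂)(1/n₁+1/n₂)) = √(0.34207·0.65793·0.0147946) = √(0.00332962) = 0.05770.
z = (0.26316 − 0.35188)/0.05770 = -0.08872/0.05770 = -1.538.
p-value = P(Z > -1.538) ≈ 0.9379. With α = 0.025, fail to reject H₀.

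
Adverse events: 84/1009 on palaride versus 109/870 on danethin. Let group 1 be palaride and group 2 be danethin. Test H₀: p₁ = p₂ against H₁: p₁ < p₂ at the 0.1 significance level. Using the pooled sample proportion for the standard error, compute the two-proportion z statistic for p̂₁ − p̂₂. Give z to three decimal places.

p̂₁ = 84/1009 ≈ 0.083251, p̂₂ = 109/870 ≈ 0.125287.
Pooled p̂ = (84+109)/(1009+870) = 193/1879 = 0.102714.
SE = √(p̂(1−p̂)(1/n₁+1/n₂)) = √(0.102714·0.897286·0.00214051) = √(0.000197278) = 0.014046.
z = (0.083251 − 0.125287)/0.014046 = -0.042036/0.014046 = -2.993.
p-value = P(Z < -2.993) ≈ 0.0014, so at α = 0.1 we reject H₀.

z = -2.993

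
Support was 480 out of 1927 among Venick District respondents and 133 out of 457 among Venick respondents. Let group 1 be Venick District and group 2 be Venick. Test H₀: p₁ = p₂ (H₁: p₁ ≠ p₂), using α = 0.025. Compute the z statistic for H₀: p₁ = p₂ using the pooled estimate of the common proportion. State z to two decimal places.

z = -1.84

p̂₁ = 480/1927 = 0.24909, p̂₂ = 133/457 = 0.29103.
Pooled p̂ = (480+133)/(1927+457) = 613/2384 = 0.25713.
SE = √(p̂(1−p̂)(1/n₁+1/n₂)) = √(0.25713·0.74287·0.00270713) = √(0.0005171) = 0.02274.
z = (0.24909 − 0.29103)/0.02274 = -0.04194/0.02274 = -1.84.
p-value = 2·P(Z > 1.844) ≈ 0.0652; since p > α = 0.025, fail to reject H₀.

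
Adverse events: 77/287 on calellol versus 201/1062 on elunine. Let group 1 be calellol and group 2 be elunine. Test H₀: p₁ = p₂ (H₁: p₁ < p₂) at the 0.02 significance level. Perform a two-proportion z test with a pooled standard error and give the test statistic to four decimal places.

p̂₁ = 77/287 ≈ 0.2682927, p̂₂ = 201/1062 ≈ 0.1892655.
Pooled p̂ = (77+201)/(287+1062) = 278/1349 = 0.2060786.
SE = √(p̂(1−p̂)(1/n₁+1/n₂)) = √(0.2060786·0.7939214·0.00442594) = √(0.000724129) = 0.0269096.
z = (0.2682927 − 0.1892655)/0.0269096 = 0.0790272/0.0269096 = 2.9368.
p-value = P(Z < 2.937) ≈ 0.9983. With α = 0.02, fail to reject H₀.

z = 2.9368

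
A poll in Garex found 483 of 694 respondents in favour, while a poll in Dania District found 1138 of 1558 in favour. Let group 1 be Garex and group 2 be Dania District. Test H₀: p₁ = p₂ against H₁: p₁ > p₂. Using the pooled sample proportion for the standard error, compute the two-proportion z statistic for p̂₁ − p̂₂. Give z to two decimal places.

z = -1.68

p̂₁ = 483/694 ≈ 0.6960, p̂₂ = 1138/1558 ≈ 0.7304.
Pooled p̂ = (483+1138)/(694+1558) = 1621/2252 = 0.7198.
SE = √(p̂(1−p̂)(1/n₁+1/n₂)) = √(0.7198·0.2802·0.00208277) = √(0.000420066) = 0.0205.
z = (0.6960 − 0.7304)/0.0205 = -0.0344/0.0205 = -1.68.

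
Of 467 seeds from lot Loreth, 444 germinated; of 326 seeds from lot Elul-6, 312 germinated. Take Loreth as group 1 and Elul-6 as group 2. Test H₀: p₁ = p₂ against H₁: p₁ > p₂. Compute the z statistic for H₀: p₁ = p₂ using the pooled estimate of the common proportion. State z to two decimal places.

p̂₁ = 444/467 = 0.95075, p̂₂ = 312/326 = 0.95706.
Pooled p̂ = (444+312)/(467+326) = 756/793 = 0.95334.
SE = √(0.0444813 × 0.00520881) = 0.01522.
z = (0.95075 − 0.95706)/0.01522 = -0.00631/0.01522 = -0.41.
p-value = P(Z > -0.414) ≈ 0.6607.

z = -0.41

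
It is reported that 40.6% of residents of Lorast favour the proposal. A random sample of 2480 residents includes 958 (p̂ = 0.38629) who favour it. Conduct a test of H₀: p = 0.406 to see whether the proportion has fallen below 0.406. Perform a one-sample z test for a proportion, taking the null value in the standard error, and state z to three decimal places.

z = -1.999

p̂ = 958/2480 = 0.38629.
SE = √(p₀(1−p₀)/n) = √(0.24116/2480) = 0.00986.
z = (0.38629 − 0.406)/0.00986 = -0.01971/0.00986 = -1.999.
p-value = P(Z < -1.999) ≈ 0.0228.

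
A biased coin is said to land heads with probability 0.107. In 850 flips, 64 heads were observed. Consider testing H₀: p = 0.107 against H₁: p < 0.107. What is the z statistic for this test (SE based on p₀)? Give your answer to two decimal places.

z = -2.99

p̂ = 64/850 = 0.0753.
Standard error under H₀: √(0.107×0.893/850) = 0.0106.
z = (0.0753 − 0.107)/0.0106 = -0.0317/0.0106 = -2.99.
p-value = P(Z < -2.990) ≈ 0.0014.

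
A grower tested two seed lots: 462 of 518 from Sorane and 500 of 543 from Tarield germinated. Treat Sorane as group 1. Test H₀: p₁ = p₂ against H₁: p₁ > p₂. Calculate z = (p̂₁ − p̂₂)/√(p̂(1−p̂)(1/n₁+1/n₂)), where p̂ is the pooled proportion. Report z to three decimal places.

p̂₁ = 462/518 ≈ 0.89189, p̂₂ = 500/543 ≈ 0.92081.
Pooled p̂ = (462+500)/(518+543) = 962/1061 = 0.90669.
SE = √(p̂(1−p̂)(1/n₁+1/n₂)) = √(0.90669·0.09331·0.00377212) = √(0.000319128) = 0.01786.
z = (0.89189 − 0.92081)/0.01786 = -0.02892/0.01786 = -1.619.

z = -1.619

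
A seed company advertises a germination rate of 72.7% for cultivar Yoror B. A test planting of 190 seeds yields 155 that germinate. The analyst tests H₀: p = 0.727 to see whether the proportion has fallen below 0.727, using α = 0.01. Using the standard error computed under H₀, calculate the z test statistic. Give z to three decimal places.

p̂ = 155/190 ≈ 0.81579.
Standard error under H₀: √(0.727×0.273/190) = 0.03232.
z = (0.81579 − 0.727)/0.03232 = 0.08879/0.03232 = 2.747.
p-value = P(Z < 2.747) ≈ 0.9970, so at α = 0.01 we fail to reject H₀.

z = 2.747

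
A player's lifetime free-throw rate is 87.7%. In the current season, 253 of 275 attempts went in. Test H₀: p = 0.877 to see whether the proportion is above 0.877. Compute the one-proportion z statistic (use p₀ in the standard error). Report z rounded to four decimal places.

z = 2.1711

p̂ = 253/275 = 0.920000.
SE = √(p₀(1−p₀)/n) = √(0.10787/275) = 0.019806.
z = (0.920000 − 0.877)/0.019806 = 0.043000/0.019806 = 2.1711.
p-value = P(Z > 2.171) ≈ 0.0150.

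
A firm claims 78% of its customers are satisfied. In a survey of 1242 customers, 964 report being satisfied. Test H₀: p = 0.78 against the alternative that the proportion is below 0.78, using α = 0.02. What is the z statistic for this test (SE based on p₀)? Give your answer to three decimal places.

p̂ = 964/1242 ≈ 0.77617.
Under H₀, SE = √(0.78·0.22/1242) = √(0.000138164) = 0.01175.
z = (0.77617 − 0.78)/0.01175 = -0.00383/0.01175 = -0.326.
p-value = P(Z < -0.326) ≈ 0.3722. With α = 0.02, fail to reject H₀.

z = -0.326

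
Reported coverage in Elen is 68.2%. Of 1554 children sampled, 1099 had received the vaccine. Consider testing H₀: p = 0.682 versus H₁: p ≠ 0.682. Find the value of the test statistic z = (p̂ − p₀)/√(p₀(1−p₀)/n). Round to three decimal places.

z = 2.134

p̂ = 1099/1554 ≈ 0.707207.
SE = √(p₀(1−p₀)/n) = √(0.21688/1554) = 0.011814.
z = (0.707207 − 0.682)/0.011814 = 0.025207/0.011814 = 2.134.
p-value = 2·P(Z > 2.134) ≈ 0.0329.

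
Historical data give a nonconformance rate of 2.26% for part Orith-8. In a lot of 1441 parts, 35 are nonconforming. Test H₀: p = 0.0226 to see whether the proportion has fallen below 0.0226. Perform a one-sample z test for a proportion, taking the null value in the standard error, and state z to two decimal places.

z = 0.43

p̂ = 35/1441 = 0.02429.
Standard error under H₀: √(0.0226×0.9774/1441) = 0.00392.
z = (0.02429 − 0.0226)/0.00392 = 0.00169/0.00392 = 0.43.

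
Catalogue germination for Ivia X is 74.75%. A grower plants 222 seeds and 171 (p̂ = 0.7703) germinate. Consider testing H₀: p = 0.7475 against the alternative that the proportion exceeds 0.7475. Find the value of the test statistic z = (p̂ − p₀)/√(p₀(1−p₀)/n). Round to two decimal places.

p̂ = 171/222 = 0.7703.
Standard error under H₀: √(0.7475×0.2525/222) = 0.0292.
z = (0.7703 − 0.7475)/0.0292 = 0.0228/0.0292 = 0.78.
p-value = P(Z > 0.781) ≈ 0.2174.

z = 0.78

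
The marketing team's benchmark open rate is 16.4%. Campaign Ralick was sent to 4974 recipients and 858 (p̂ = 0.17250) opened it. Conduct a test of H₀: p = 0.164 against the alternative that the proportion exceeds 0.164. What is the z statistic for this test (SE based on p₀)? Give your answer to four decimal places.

z = 1.6184

p̂ = 858/4974 ≈ 0.1724970.
SE = √(p₀(1−p₀)/n) = √(0.1371/4974) = 0.0052502.
z = (0.1724970 − 0.164)/0.0052502 = 0.0084970/0.0052502 = 1.6184.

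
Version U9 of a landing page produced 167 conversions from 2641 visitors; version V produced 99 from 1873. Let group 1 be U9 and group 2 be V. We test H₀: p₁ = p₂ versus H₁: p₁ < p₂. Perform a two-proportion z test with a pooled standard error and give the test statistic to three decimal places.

p̂₁ = 167/2641 ≈ 0.06323, p̂₂ = 99/1873 ≈ 0.05286.
Pooled p̂ = (167+99)/(2641+1873) = 266/4514 = 0.05893.
SE = √(0.0554553 × 0.000912547) = 0.00711.
z = (0.06323 − 0.05286)/0.00711 = 0.01037/0.00711 = 1.459.
p-value = P(Z < 1.459) ≈ 0.9277.

z = 1.459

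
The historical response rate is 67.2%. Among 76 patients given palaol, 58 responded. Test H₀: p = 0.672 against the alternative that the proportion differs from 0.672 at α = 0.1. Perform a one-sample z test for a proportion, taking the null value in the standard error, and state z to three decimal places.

z = 1.693

p̂ = 58/76 ≈ 0.76316.
SE = √(p₀(1−p₀)/n) = √(0.22042/76) = 0.05385.
z = (0.76316 − 0.672)/0.05385 = 0.09116/0.05385 = 1.693.
p-value = 2·P(Z > 1.693) ≈ 0.0905; since p < α = 0.1, reject H₀.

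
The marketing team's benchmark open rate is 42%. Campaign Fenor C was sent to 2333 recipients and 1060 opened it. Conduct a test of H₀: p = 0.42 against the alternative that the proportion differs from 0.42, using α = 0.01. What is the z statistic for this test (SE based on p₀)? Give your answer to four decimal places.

z = 3.3617

p̂ = 1060/2333 ≈ 0.45435062.
SE = √(p₀(1−p₀)/n) = √(0.2436/2333) = 0.01021836.
z = (0.45435062 − 0.42)/0.01021836 = 0.03435062/0.01021836 = 3.3617.
p-value = 2·P(Z > 3.362) ≈ 0.0008, so at α = 0.01 we reject H₀.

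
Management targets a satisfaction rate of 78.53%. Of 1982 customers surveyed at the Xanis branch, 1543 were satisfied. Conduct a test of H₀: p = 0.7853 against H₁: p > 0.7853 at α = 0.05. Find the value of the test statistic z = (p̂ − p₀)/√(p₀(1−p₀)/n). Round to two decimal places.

z = -0.74

p̂ = 1543/1982 ≈ 0.7785.
SE = √(p₀(1−p₀)/n) = √(0.1686/1982) = 0.0092.
z = (0.7785 − 0.7853)/0.0092 = -0.0068/0.0092 = -0.74.
p-value = P(Z > -0.737) ≈ 0.7693, so at α = 0.05 we fail to reject H₀.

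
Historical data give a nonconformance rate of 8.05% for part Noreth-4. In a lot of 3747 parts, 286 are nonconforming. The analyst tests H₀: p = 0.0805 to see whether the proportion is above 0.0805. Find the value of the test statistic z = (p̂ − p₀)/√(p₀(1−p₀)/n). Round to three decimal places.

z = -0.939

p̂ = 286/3747 = 0.07633.
SE = √(p₀(1−p₀)/n) = √(0.07402/3747) = 0.00444.
z = (0.07633 − 0.0805)/0.00444 = -0.00417/0.00444 = -0.939.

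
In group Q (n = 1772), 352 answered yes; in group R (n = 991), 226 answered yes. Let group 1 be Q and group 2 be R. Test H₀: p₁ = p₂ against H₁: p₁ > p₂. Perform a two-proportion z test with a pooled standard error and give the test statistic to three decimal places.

p̂₁ = 352/1772 ≈ 0.19865, p̂₂ = 226/991 ≈ 0.22805.
Pooled p̂ = (352+226)/(1772+991) = 578/2763 = 0.20919.
SE = √(p̂(1−p̂)(1/n₁+1/n₂)) = √(0.20919·0.79081·0.00157342) = √(0.000260292) = 0.01613.
z = (0.19865 − 0.22805)/0.01613 = -0.02940/0.01613 = -1.823.

z = -1.823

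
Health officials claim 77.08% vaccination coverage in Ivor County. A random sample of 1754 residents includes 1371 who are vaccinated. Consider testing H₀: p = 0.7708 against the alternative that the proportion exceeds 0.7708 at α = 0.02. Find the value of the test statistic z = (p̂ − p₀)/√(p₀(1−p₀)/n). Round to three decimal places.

z = 1.080

p̂ = 1371/1754 ≈ 0.78164.
SE = √(p₀(1−p₀)/n) = √(0.17667/1754) = 0.01004.
z = (0.78164 − 0.7708)/0.01004 = 0.01084/0.01004 = 1.080.
p-value = P(Z > 1.080) ≈ 0.1400; since p > α = 0.02, fail to reject H₀.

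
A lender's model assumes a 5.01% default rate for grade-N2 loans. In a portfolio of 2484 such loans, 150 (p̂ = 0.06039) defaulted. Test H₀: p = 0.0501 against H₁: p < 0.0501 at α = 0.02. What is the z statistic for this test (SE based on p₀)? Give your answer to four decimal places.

z = 2.3501

p̂ = 150/2484 ≈ 0.0603865.
SE = √(p₀(1−p₀)/n) = √(0.04759/2484) = 0.0043771.
z = (0.0603865 − 0.0501)/0.0043771 = 0.0102865/0.0043771 = 2.3501.
p-value = P(Z < 2.350) ≈ 0.9906. With α = 0.02, fail to reject H₀.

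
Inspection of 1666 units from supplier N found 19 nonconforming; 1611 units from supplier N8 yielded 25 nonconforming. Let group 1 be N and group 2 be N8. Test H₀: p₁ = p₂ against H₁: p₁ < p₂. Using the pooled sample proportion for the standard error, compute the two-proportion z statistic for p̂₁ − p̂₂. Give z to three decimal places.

z = -1.023

p̂₁ = 19/1666 ≈ 0.011405, p̂₂ = 25/1611 ≈ 0.015518.
Pooled p̂ = (19+25)/(1666+1611) = 44/3277 = 0.013427.
SE = √(0.0132466 × 0.00122097) = 0.004022.
z = (0.011405 − 0.015518)/0.004022 = -0.004113/0.004022 = -1.023.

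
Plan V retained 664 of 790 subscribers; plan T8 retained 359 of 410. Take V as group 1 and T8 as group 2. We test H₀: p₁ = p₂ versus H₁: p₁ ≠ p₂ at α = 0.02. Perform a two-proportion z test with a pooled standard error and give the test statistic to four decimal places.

p̂₁ = 664/790 = 0.840506, p̂₂ = 359/410 = 0.875610.
Pooled p̂ = (664+359)/(790+410) = 1023/1200 = 0.852500.
SE = √(p̂(1−p̂)(1/n₁+1/n₂)) = √(0.852500·0.147500·0.00370485) = √(0.000465861) = 0.021584.
z = (0.840506 − 0.875610)/0.021584 = -0.035104/0.021584 = -1.6264.
Two-sided p-value ≈ 2·Φ(−1.626) = 0.1039. With α = 0.02, fail to reject H₀.

z = -1.6264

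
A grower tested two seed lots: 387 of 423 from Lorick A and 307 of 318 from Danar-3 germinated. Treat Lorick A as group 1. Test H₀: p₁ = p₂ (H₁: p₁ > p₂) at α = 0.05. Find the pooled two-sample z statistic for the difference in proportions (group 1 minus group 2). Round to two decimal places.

p̂₁ = 387/423 = 0.9149, p̂₂ = 307/318 = 0.9654.
Pooled p̂ = (387+307)/(423+318) = 694/741 = 0.9366.
SE = √(0.0594047 × 0.00550872) = 0.0181.
z = (0.9149 − 0.9654)/0.0181 = -0.0505/0.0181 = -2.79.
p-value = P(Z > -2.792) ≈ 0.9974, so at α = 0.05 we fail to reject H₀.

z = -2.79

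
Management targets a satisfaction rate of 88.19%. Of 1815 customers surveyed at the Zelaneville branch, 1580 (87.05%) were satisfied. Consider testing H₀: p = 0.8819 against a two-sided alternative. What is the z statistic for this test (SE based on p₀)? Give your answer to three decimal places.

z = -1.502

p̂ = 1580/1815 ≈ 0.870523.
Under H₀, SE = √(0.8819·0.1181/1815) = √(5.73842e-05) = 0.007575.
z = (0.870523 − 0.8819)/0.007575 = -0.011377/0.007575 = -1.502.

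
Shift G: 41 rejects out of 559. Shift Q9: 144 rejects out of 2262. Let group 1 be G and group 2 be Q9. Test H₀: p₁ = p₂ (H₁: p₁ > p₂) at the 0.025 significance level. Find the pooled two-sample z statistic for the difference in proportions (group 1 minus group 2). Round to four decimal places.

z = 0.8283

p̂₁ = 41/559 = 0.073345, p̂₂ = 144/2262 = 0.063660.
Pooled p̂ = (41+144)/(559+2262) = 185/2821 = 0.065580.
SE = √(p̂(1−p̂)(1/n₁+1/n₂)) = √(0.065580·0.934420·0.002231) = √(0.000136713) = 0.011692.
z = (0.073345 − 0.063660)/0.011692 = 0.009685/0.011692 = 0.8283.
p-value = P(Z > 0.828) ≈ 0.2038; since p > α = 0.025, fail to reject H₀.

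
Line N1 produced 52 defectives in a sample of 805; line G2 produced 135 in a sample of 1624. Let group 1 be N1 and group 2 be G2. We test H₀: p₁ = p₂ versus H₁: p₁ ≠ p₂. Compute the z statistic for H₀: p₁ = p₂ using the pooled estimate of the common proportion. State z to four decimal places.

z = -1.6128

p̂₁ = 52/805 = 0.0645963, p̂₂ = 135/1624 = 0.0831281.
Pooled p̂ = (52+135)/(805+1624) = 187/2429 = 0.0769864.
SE = √(0.0710595 × 0.001858) = 0.0114904.
z = (0.0645963 − 0.0831281)/0.0114904 = -0.0185318/0.0114904 = -1.6128.
p-value = 2·P(Z > 1.613) ≈ 0.1068.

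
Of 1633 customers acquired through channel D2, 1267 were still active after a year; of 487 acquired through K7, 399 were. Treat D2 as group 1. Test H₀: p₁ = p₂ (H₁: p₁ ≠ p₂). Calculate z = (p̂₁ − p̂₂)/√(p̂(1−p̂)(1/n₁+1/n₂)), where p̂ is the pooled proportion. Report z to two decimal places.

p̂₁ = 1267/1633 = 0.7759, p̂₂ = 399/487 = 0.8193.
Pooled p̂ = (1267+399)/(1633+487) = 1666/2120 = 0.7858.
SE = √(p̂(1−p̂)(1/n₁+1/n₂)) = √(0.7858·0.2142·0.00266576) = √(0.000448621) = 0.0212.
z = (0.7759 − 0.8193)/0.0212 = -0.0434/0.0212 = -2.05.
Two-sided p-value ≈ 2·Φ(−2.050) = 0.0403.

z = -2.05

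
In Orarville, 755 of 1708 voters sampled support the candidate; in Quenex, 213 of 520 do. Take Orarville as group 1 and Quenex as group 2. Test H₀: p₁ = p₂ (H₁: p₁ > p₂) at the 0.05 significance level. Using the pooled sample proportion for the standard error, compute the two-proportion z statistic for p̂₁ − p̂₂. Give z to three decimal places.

p̂₁ = 755/1708 ≈ 0.44204, p̂₂ = 213/520 ≈ 0.40962.
Pooled p̂ = (755+213)/(1708+520) = 968/2228 = 0.43447.
SE = √(p̂(1−p̂)(1/n₁+1/n₂)) = √(0.43447·0.56553·0.00250856) = √(0.000616367) = 0.02483.
z = (0.44204 − 0.40962)/0.02483 = 0.03242/0.02483 = 1.306.
p-value = P(Z > 1.306) ≈ 0.0958; since p > α = 0.05, fail to reject H₀.

z = 1.306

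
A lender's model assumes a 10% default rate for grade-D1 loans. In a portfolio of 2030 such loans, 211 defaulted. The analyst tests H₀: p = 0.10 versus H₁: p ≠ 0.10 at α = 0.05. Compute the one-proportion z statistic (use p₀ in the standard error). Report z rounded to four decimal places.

z = 0.5919

p̂ = 211/2030 = 0.103941.
Standard error under H₀: √(0.1×0.9/2030) = 0.006658.
z = (0.103941 − 0.1)/0.006658 = 0.003941/0.006658 = 0.5919.
p-value = 2·P(Z > 0.592) ≈ 0.5539; since p > α = 0.05, fail to reject H₀.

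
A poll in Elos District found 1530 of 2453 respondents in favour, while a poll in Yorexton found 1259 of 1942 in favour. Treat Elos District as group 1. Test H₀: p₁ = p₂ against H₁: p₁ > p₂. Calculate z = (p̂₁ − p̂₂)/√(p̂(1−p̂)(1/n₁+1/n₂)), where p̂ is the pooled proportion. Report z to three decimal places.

p̂₁ = 1530/2453 ≈ 0.623726, p̂₂ = 1259/1942 ≈ 0.648301.
Pooled p̂ = (1530+1259)/(2453+1942) = 2789/4395 = 0.634585.
SE = √(p̂(1−p̂)(1/n₁+1/n₂)) = √(0.634585·0.365415·0.000922597) = √(0.000213938) = 0.014627.
z = (0.623726 − 0.648301)/0.014627 = -0.024575/0.014627 = -1.680.
p-value = P(Z > -1.680) ≈ 0.9535.

z = -1.680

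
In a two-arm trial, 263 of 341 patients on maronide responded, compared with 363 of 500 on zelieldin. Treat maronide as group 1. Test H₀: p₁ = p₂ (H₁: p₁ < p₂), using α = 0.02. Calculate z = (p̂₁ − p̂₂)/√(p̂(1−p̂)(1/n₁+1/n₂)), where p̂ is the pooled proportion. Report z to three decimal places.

p̂₁ = 263/341 = 0.77126, p̂₂ = 363/500 = 0.72600.
Pooled p̂ = (263+363)/(341+500) = 626/841 = 0.74435.
SE = √(0.190292 × 0.00493255) = 0.03064.
z = (0.77126 − 0.72600)/0.03064 = 0.04526/0.03064 = 1.477.
p-value = P(Z < 1.477) ≈ 0.9302. With α = 0.02, fail to reject H₀.

z = 1.477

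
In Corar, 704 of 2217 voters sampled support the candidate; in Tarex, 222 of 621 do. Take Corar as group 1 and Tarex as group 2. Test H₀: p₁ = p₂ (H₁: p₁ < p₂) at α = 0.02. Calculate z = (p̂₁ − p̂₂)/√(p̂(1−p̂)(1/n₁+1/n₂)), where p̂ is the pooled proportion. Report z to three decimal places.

z = -1.876

p̂₁ = 704/2217 = 0.31755, p̂₂ = 222/621 = 0.35749.
Pooled p̂ = (704+222)/(2217+621) = 926/2838 = 0.32629.
SE = √(p̂(1−p̂)(1/n₁+1/n₂)) = √(0.32629·0.67371·0.00206137) = √(0.000453137) = 0.02129.
z = (0.31755 − 0.35749)/0.02129 = -0.03994/0.02129 = -1.876.
p-value = P(Z < -1.876) ≈ 0.0303; since p > α = 0.02, fail to reject H₀.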